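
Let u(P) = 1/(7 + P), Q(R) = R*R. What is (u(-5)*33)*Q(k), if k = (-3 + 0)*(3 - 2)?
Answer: 297/2 ≈ 148.50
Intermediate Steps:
k = -3 (k = -3*1 = -3)
Q(R) = R**2
(u(-5)*33)*Q(k) = (33/(7 - 5))*(-3)**2 = (33/2)*9 = 297/2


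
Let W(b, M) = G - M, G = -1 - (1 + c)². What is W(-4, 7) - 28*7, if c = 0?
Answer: -205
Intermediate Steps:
G = -2 (G = -1 - (1 + 0)² = -1 - 1*1² = -1 - 1*1 = -1 - 1 = -2)
W(b, M) = -2 - M
W(-4, 7) - 28*7 = (-2 - 1*7) - 28*7 = (-2 - 7) - 196 = -9 - 196 = -205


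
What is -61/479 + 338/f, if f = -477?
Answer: -190999/228483 ≈ -0.83594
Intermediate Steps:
-61/479 + 338/f = -61/479 + 338/(-477) = -61*1/479 + 338*(-1/477) = -61/479 - 338/477 = -190999/228483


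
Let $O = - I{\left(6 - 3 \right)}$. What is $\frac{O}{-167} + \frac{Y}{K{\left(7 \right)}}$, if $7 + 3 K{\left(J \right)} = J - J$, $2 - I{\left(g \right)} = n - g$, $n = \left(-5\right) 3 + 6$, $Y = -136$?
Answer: $\frac{68234}{1169} \approx 58.37$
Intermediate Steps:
$n = -9$ ($n = -15 + 6 = -9$)
$I{\left(g \right)} = 11 + g$ ($I{\left(g \right)} = 2 - \left(-9 - g\right) = 2 + \left(9 + g\right) = 11 + g$)
$K{\left(J \right)} = - \frac{7}{3}$ ($K{\left(J \right)} = - \frac{7}{3} + \frac{J - J}{3} = - \frac{7}{3} + \frac{1}{3} \cdot 0 = - \frac{7}{3} + 0 = - \frac{7}{3}$)
$O = -14$ ($O = - (11 + \left(6 - 3\right)) = - (11 + 3) = \left(-1\right) 14 = -14$)
$\frac{O}{-167} + \frac{Y}{K{\left(7 \right)}} = - \frac{14}{-167} - \frac{136}{- \frac{7}{3}} = \left(-14\right) \left(- \frac{1}{167}\right) - - \frac{408}{7} = \frac{14}{167} + \frac{408}{7} = \frac{68234}{1169}$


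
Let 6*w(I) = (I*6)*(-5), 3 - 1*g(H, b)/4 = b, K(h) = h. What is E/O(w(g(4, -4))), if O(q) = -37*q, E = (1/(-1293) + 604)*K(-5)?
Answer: -780971/1339548 ≈ -0.58301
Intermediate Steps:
g(H, b) = 12 - 4*b
w(I) = -5*I (w(I) = ((I*6)*(-5))/6 = ((6*I)*(-5))/6 = (-30*I)/6 = -5*I)
E = -3904855/1293 (E = (1/(-1293) + 604)*(-5) = (-1/1293 + 604)*(-5) = (780971/1293)*(-5) = -3904855/1293 ≈ -3020.0)
E/O(w(g(4, -4))) = -3904855*1/(185*(12 - 4*(-4)))/1293 = -3904855*1/(185*(12 + 16))/1293 = -3904855/(1293*((-(-185)*28))) = -3904855/(1293*((-37*(-140)))) = -3904855/1293/5180 = -3904855/1293*1/5180 = -780971/1339548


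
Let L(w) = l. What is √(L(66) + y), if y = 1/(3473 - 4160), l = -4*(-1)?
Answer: √1887189/687 ≈ 1.9996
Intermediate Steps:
l = 4
L(w) = 4
y = -1/687 (y = 1/(-687) = -1/687 ≈ -0.0014556)
√(L(66) + y) = √(4 - 1/687) = √(2747/687) = √1887189/687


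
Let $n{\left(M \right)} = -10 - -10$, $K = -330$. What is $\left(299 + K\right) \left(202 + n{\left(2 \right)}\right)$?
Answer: $-6262$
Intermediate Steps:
$n{\left(M \right)} = 0$ ($n{\left(M \right)} = -10 + 10 = 0$)
$\left(299 + K\right) \left(202 + n{\left(2 \right)}\right) = \left(299 - 330\right) \left(202 + 0\right) = \left(-31\right) 202 = -6262$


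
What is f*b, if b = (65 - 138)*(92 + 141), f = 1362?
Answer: -23166258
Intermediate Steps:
b = -17009 (b = -73*233 = -17009)
f*b = 1362*(-17009) = -23166258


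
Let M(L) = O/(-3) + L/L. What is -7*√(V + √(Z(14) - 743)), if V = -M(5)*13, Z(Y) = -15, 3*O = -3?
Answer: -7*√(-156 + 9*I*√758)/3 ≈ -19.298 - 34.953*I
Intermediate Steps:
O = -1 (O = (⅓)*(-3) = -1)
M(L) = 4/3 (M(L) = -1/(-3) + L/L = -1*(-⅓) + 1 = ⅓ + 1 = 4/3)
V = -52/3 (V = -1*4/3*13 = -4/3*13 = -52/3 ≈ -17.333)
-7*√(V + √(Z(14) - 743)) = -7*√(-52/3 + √(-15 - 743)) = -7*√(-52/3 + √(-758)) = -7*√(-52/3 + I*√758)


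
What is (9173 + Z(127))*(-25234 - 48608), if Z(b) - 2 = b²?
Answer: -1868497968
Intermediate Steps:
Z(b) = 2 + b²
(9173 + Z(127))*(-25234 - 48608) = (9173 + (2 + 127²))*(-25234 - 48608) = (9173 + (2 + 16129))*(-73842) = (9173 + 16131)*(-73842) = 25304*(-73842) = -1868497968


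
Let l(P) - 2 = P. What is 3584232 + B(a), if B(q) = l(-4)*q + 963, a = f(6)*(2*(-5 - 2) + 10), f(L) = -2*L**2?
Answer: 3584619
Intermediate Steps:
a = 288 (a = (-2*6**2)*(2*(-5 - 2) + 10) = (-2*36)*(2*(-7) + 10) = -72*(-14 + 10) = -72*(-4) = 288)
l(P) = 2 + P
B(q) = 963 - 2*q (B(q) = (2 - 4)*q + 963 = -2*q + 963 = 963 - 2*q)
3584232 + B(a) = 3584232 + (963 - 2*288) = 3584232 + (963 - 576) = 3584232 + 387 = 3584619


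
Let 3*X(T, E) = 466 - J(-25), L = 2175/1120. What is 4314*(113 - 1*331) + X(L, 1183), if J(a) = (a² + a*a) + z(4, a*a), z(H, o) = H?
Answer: -2822144/3 ≈ -9.4072e+5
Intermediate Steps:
J(a) = 4 + 2*a² (J(a) = (a² + a*a) + 4 = (a² + a²) + 4 = 2*a² + 4 = 4 + 2*a²)
L = 435/224 (L = 2175*(1/1120) = 435/224 ≈ 1.9420)
X(T, E) = -788/3 (X(T, E) = (466 - (4 + 2*(-25)²))/3 = (466 - (4 + 2*625))/3 = (466 - (4 + 1250))/3 = (466 - 1*1254)/3 = (466 - 1254)/3 = (⅓)*(-788) = -788/3)
4314*(113 - 1*331) + X(L, 1183) = 4314*(113 - 1*331) - 788/3 = 4314*(113 - 331) - 788/3 = 4314*(-218) - 788/3 = -940452 - 788/3 = -2822144/3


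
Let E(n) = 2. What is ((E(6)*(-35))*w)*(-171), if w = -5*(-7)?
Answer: 418950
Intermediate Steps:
w = 35
((E(6)*(-35))*w)*(-171) = ((2*(-35))*35)*(-171) = -70*35*(-171) = -2450*(-171) = 418950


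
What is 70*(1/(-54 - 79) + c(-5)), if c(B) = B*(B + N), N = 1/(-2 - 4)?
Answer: 103045/57 ≈ 1807.8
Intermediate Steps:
N = -1/6 (N = 1/(-6) = -1/6 ≈ -0.16667)
c(B) = B*(-1/6 + B) (c(B) = B*(B - 1/6) = B*(-1/6 + B))
70*(1/(-54 - 79) + c(-5)) = 70*(1/(-54 - 79) - 5*(-1/6 - 5)) = 70*(1/(-133) - 5*(-31/6)) = 70*(-1/133 + 155/6) = 70*(20609/798) = 103045/57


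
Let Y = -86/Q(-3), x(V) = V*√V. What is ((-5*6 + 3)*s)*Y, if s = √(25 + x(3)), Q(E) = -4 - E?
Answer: -2322*√(25 + 3*√3) ≈ -12760.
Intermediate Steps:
x(V) = V^(3/2)
Y = 86 (Y = -86/(-4 - 1*(-3)) = -86/(-4 + 3) = -86/(-1) = -86*(-1) = 86)
s = √(25 + 3*√3) (s = √(25 + 3^(3/2)) = √(25 + 3*√3) ≈ 5.4951)
((-5*6 + 3)*s)*Y = ((-5*6 + 3)*√(25 + 3*√3))*86 = ((-30 + 3)*√(25 + 3*√3))*86 = -27*√(25 + 3*√3)*86 = -2322*√(25 + 3*√3)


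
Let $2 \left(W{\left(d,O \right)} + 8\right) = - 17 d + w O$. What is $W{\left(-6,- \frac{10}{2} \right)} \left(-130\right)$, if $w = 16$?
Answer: $-390$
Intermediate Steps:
$W{\left(d,O \right)} = -8 + 8 O - \frac{17 d}{2}$ ($W{\left(d,O \right)} = -8 + \frac{- 17 d + 16 O}{2} = -8 + \left(8 O - \frac{17 d}{2}\right) = -8 + 8 O - \frac{17 d}{2}$)
$W{\left(-6,- \frac{10}{2} \right)} \left(-130\right) = \left(-8 + 8 \left(- \frac{10}{2}\right) - -51\right) \left(-130\right) = \left(-8 + 8 \left(\left(-10\right) \frac{1}{2}\right) + 51\right) \left(-130\right) = \left(-8 + 8 \left(-5\right) + 51\right) \left(-130\right) = \left(-8 - 40 + 51\right) \left(-130\right) = 3 \left(-130\right) = -390$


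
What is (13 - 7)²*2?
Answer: 72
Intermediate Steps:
(13 - 7)²*2 = 6²*2 = 36*2 = 72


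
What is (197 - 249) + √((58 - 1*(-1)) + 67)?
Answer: -52 + 3*√14 ≈ -40.775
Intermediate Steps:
(197 - 249) + √((58 - 1*(-1)) + 67) = -52 + √((58 + 1) + 67) = -52 + √(59 + 67) = -52 + √126 = -52 + 3*√14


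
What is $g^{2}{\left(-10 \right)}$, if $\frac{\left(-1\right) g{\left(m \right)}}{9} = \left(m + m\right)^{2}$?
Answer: $12960000$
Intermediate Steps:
$g{\left(m \right)} = - 36 m^{2}$ ($g{\left(m \right)} = - 9 \left(m + m\right)^{2} = - 9 \left(2 m\right)^{2} = - 9 \cdot 4 m^{2} = - 36 m^{2}$)
$g^{2}{\left(-10 \right)} = \left(- 36 \left(-10\right)^{2}\right)^{2} = \left(\left(-36\right) 100\right)^{2} = \left(-3600\right)^{2} = 12960000$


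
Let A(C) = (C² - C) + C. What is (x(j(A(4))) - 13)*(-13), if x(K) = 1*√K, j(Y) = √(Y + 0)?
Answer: 143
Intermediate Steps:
A(C) = C²
j(Y) = √Y
x(K) = √K
(x(j(A(4))) - 13)*(-13) = (√(√(4²)) - 13)*(-13) = (√(√16) - 13)*(-13) = (√4 - 13)*(-13) = (2 - 13)*(-13) = -11*(-13) = 143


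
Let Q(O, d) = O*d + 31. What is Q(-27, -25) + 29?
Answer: 735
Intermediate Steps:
Q(O, d) = 31 + O*d
Q(-27, -25) + 29 = (31 - 27*(-25)) + 29 = (31 + 675) + 29 = 706 + 29 = 735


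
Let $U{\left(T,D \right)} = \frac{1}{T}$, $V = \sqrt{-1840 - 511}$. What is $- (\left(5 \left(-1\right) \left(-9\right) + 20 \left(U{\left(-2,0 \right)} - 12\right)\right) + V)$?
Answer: $205 - i \sqrt{2351} \approx 205.0 - 48.487 i$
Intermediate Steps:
$V = i \sqrt{2351}$ ($V = \sqrt{-2351} = i \sqrt{2351} \approx 48.487 i$)
$- (\left(5 \left(-1\right) \left(-9\right) + 20 \left(U{\left(-2,0 \right)} - 12\right)\right) + V) = - (\left(5 \left(-1\right) \left(-9\right) + 20 \left(\frac{1}{-2} - 12\right)\right) + i \sqrt{2351}) = - (\left(\left(-5\right) \left(-9\right) + 20 \left(- \frac{1}{2} - 12\right)\right) + i \sqrt{2351}) = - (\left(45 + 20 \left(- \frac{25}{2}\right)\right) + i \sqrt{2351}) = - (\left(45 - 250\right) + i \sqrt{2351}) = - (-205 + i \sqrt{2351}) = 205 - i \sqrt{2351}$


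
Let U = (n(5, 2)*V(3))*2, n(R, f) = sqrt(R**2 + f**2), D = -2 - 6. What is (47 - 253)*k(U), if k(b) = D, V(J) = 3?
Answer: 1648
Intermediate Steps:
D = -8
U = 6*sqrt(29) (U = (sqrt(5**2 + 2**2)*3)*2 = (sqrt(25 + 4)*3)*2 = (sqrt(29)*3)*2 = (3*sqrt(29))*2 = 6*sqrt(29) ≈ 32.311)
k(b) = -8
(47 - 253)*k(U) = (47 - 253)*(-8) = -206*(-8) = 1648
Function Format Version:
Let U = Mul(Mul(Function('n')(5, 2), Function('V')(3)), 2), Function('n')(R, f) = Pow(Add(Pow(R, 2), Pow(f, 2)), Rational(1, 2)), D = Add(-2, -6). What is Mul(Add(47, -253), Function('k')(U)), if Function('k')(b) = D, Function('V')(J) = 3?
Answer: 1648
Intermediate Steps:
D = -8
U = Mul(6, Pow(29, Rational(1, 2))) (U = Mul(Mul(Pow(Add(Pow(5, 2), Pow(2, 2)), Rational(1, 2)), 3), 2) = Mul(Mul(Pow(Add(25, 4), Rational(1, 2)), 3), 2) = Mul(Mul(Pow(29, Rational(1, 2)), 3), 2) = Mul(Mul(3, Pow(29, Rational(1, 2))), 2) = Mul(6, Pow(29, Rational(1, 2))) ≈ 32.311)
Function('k')(b) = -8
Mul(Add(47, -253), Function('k')(U)) = Mul(Add(47, -253), -8) = Mul(-206, -8) = 1648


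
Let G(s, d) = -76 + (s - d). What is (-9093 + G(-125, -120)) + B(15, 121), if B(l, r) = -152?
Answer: -9326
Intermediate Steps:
G(s, d) = -76 + s - d
(-9093 + G(-125, -120)) + B(15, 121) = (-9093 + (-76 - 125 - 1*(-120))) - 152 = (-9093 + (-76 - 125 + 120)) - 152 = (-9093 - 81) - 152 = -9174 - 152 = -9326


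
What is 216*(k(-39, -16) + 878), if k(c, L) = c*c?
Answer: 518184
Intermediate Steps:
k(c, L) = c**2
216*(k(-39, -16) + 878) = 216*((-39)**2 + 878) = 216*(1521 + 878) = 216*2399 = 518184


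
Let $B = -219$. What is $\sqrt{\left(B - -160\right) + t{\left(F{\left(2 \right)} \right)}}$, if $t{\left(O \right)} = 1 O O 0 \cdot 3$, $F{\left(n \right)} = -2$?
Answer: $i \sqrt{59} \approx 7.6811 i$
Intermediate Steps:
$t{\left(O \right)} = 0$ ($t{\left(O \right)} = 1 O^{2} \cdot 0 \cdot 3 = 1 \cdot 0 \cdot 3 = 0 \cdot 3 = 0$)
$\sqrt{\left(B - -160\right) + t{\left(F{\left(2 \right)} \right)}} = \sqrt{\left(-219 - -160\right) + 0} = \sqrt{\left(-219 + 160\right) + 0} = \sqrt{-59 + 0} = \sqrt{-59} = i \sqrt{59}$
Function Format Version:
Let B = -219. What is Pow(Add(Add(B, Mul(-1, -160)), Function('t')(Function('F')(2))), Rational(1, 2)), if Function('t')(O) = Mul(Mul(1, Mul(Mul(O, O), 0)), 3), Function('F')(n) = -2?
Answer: Mul(I, Pow(59, Rational(1, 2))) ≈ Mul(7.6811, I)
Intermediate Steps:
Function('t')(O) = 0 (Function('t')(O) = Mul(Mul(1, Mul(Pow(O, 2), 0)), 3) = Mul(Mul(1, 0), 3) = Mul(0, 3) = 0)
Pow(Add(Add(B, Mul(-1, -160)), Function('t')(Function('F')(2))), Rational(1, 2)) = Pow(Add(Add(-219, Mul(-1, -160)), 0), Rational(1, 2)) = Pow(Add(Add(-219, 160), 0), Rational(1, 2)) = Pow(Add(-59, 0), Rational(1, 2)) = Pow(-59, Rational(1, 2)) = Mul(I, Pow(59, Rational(1, 2)))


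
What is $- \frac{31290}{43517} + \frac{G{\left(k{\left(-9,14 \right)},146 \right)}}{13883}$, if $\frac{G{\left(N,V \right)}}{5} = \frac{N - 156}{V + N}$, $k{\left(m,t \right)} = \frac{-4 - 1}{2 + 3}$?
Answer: $- \frac{12604405199}{17520248819} \approx -0.71942$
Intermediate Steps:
$k{\left(m,t \right)} = -1$ ($k{\left(m,t \right)} = - \frac{5}{5} = \left(-5\right) \frac{1}{5} = -1$)
$G{\left(N,V \right)} = \frac{5 \left(-156 + N\right)}{N + V}$ ($G{\left(N,V \right)} = 5 \frac{N - 156}{V + N} = 5 \frac{-156 + N}{N + V} = \frac{5 \left(-156 + N\right)}{N + V}$)
$- \frac{31290}{43517} + \frac{G{\left(k{\left(-9,14 \right)},146 \right)}}{13883} = - \frac{31290}{43517} + \frac{5 \frac{1}{-1 + 146} \left(-156 - 1\right)}{13883} = \left(-31290\right) \frac{1}{43517} + 5 \cdot \frac{1}{145} \left(-157\right) \frac{1}{13883} = - \frac{31290}{43517} + 5 \cdot \frac{1}{145} \left(-157\right) \frac{1}{13883} = - \frac{31290}{43517} - \frac{157}{402607} = - \frac{12604405199}{17520248819}$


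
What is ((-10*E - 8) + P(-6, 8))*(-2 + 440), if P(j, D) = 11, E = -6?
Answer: 27594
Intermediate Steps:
((-10*E - 8) + P(-6, 8))*(-2 + 440) = ((-10*(-6) - 8) + 11)*(-2 + 440) = ((60 - 8) + 11)*438 = (52 + 11)*438 = 63*438 = 27594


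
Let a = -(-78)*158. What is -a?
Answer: -12324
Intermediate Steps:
a = 12324 (a = -13*(-948) = 12324)
-a = -1*12324 = -12324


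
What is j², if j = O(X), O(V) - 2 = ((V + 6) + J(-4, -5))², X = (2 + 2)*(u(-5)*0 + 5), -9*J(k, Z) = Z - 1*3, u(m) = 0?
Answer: 3448743076/6561 ≈ 5.2564e+5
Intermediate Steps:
J(k, Z) = ⅓ - Z/9 (J(k, Z) = -(Z - 1*3)/9 = -(Z - 3)/9 = -(-3 + Z)/9 = ⅓ - Z/9)
X = 20 (X = (2 + 2)*(0*0 + 5) = 4*(0 + 5) = 4*5 = 20)
O(V) = 2 + (62/9 + V)² (O(V) = 2 + ((V + 6) + (⅓ - ⅑*(-5)))² = 2 + ((6 + V) + (⅓ + 5/9))² = 2 + ((6 + V) + 8/9)² = 2 + (62/9 + V)²)
j = 58726/81 (j = 2 + (62 + 9*20)²/81 = 2 + (62 + 180)²/81 = 2 + (1/81)*242² = 2 + (1/81)*58564 = 2 + 58564/81 = 58726/81 ≈ 725.01)
j² = (58726/81)² = 3448743076/6561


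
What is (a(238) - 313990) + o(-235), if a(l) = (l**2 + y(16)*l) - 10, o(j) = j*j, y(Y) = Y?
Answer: -198323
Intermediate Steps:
o(j) = j**2
a(l) = -10 + l**2 + 16*l (a(l) = (l**2 + 16*l) - 10 = -10 + l**2 + 16*l)
(a(238) - 313990) + o(-235) = ((-10 + 238**2 + 16*238) - 313990) + (-235)**2 = ((-10 + 56644 + 3808) - 313990) + 55225 = (60442 - 313990) + 55225 = -253548 + 55225 = -198323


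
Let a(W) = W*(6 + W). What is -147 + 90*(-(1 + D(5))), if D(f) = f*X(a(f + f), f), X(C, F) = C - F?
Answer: -69987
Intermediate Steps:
D(f) = f*(-f + 2*f*(6 + 2*f)) (D(f) = f*((f + f)*(6 + (f + f)) - f) = f*((2*f)*(6 + 2*f) - f) = f*(2*f*(6 + 2*f) - f) = f*(-f + 2*f*(6 + 2*f)))
-147 + 90*(-(1 + D(5))) = -147 + 90*(-(1 + 5**2*(11 + 4*5))) = -147 + 90*(-(1 + 25*(11 + 20))) = -147 + 90*(-(1 + 25*31)) = -147 + 90*(-(1 + 775)) = -147 + 90*(-1*776) = -147 + 90*(-776) = -147 - 69840 = -69987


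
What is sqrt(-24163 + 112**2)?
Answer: 3*I*sqrt(1291) ≈ 107.79*I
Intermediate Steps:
sqrt(-24163 + 112**2) = sqrt(-24163 + 12544) = sqrt(-11619) = 3*I*sqrt(1291)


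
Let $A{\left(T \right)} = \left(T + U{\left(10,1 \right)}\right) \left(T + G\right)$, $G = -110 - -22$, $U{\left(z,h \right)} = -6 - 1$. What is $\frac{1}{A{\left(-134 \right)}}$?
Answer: $\frac{1}{31302} \approx 3.1947 \cdot 10^{-5}$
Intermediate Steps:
$U{\left(z,h \right)} = -7$
$G = -88$ ($G = -110 + 22 = -88$)
$A{\left(T \right)} = \left(-88 + T\right) \left(-7 + T\right)$ ($A{\left(T \right)} = \left(T - 7\right) \left(T - 88\right) = \left(-7 + T\right) \left(-88 + T\right) = \left(-88 + T\right) \left(-7 + T\right)$)
$\frac{1}{A{\left(-134 \right)}} = \frac{1}{616 + \left(-134\right)^{2} - -12730} = \frac{1}{616 + 17956 + 12730} = \frac{1}{31302}$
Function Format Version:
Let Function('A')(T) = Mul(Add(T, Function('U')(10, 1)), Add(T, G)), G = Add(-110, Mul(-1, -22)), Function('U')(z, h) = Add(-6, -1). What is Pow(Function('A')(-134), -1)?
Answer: Rational(1, 31302) ≈ 3.1947e-5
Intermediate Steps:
Function('U')(z, h) = -7
G = -88 (G = Add(-110, 22) = -88)
Function('A')(T) = Mul(Add(-88, T), Add(-7, T)) (Function('A')(T) = Mul(Add(T, -7), Add(T, -88)) = Mul(Add(-7, T), Add(-88, T)) = Mul(Add(-88, T), Add(-7, T)))
Pow(Function('A')(-134), -1) = Pow(Add(616, Pow(-134, 2), Mul(-95, -134)), -1) = Pow(Add(616, 17956, 12730), -1) = Pow(31302, -1) = Rational(1, 31302)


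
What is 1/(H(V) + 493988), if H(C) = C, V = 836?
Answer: 1/494824 ≈ 2.0209e-6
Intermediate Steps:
1/(H(V) + 493988) = 1/(836 + 493988) = 1/494824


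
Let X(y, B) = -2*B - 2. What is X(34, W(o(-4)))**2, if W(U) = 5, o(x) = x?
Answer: 144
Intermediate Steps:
X(y, B) = -2 - 2*B
X(34, W(o(-4)))**2 = (-2 - 2*5)**2 = (-2 - 10)**2 = (-12)**2 = 144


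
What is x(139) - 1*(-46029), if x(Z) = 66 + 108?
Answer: 46203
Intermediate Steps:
x(Z) = 174
x(139) - 1*(-46029) = 174 - 1*(-46029) = 174 + 46029 = 46203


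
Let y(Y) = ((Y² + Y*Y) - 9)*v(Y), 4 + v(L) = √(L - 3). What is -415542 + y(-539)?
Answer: -2739674 + 581033*I*√542 ≈ -2.7397e+6 + 1.3527e+7*I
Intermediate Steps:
v(L) = -4 + √(-3 + L) (v(L) = -4 + √(L - 3) = -4 + √(-3 + L))
y(Y) = (-9 + 2*Y²)*(-4 + √(-3 + Y)) (y(Y) = ((Y² + Y*Y) - 9)*(-4 + √(-3 + Y)) = ((Y² + Y²) - 9)*(-4 + √(-3 + Y)) = (2*Y² - 9)*(-4 + √(-3 + Y)) = (-9 + 2*Y²)*(-4 + √(-3 + Y)))
-415542 + y(-539) = -415542 + (-9 + 2*(-539)²)*(-4 + √(-3 - 539)) = -415542 + (-9 + 2*290521)*(-4 + √(-542)) = -415542 + (-9 + 581042)*(-4 + I*√542) = -415542 + 581033*(-4 + I*√542) = -415542 + (-2324132 + 581033*I*√542) = -2739674 + 581033*I*√542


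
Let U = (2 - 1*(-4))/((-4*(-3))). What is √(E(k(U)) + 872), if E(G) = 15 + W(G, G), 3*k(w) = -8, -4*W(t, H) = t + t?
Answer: √7995/3 ≈ 29.805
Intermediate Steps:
W(t, H) = -t/2 (W(t, H) = -(t + t)/4 = -t/2)
U = ½ (U = (2 + 4)/12 = 6*(1/12) = ½ ≈ 0.50000)
k(w) = -8/3 (k(w) = (⅓)*(-8) = -8/3)
E(G) = 15 - G/2
√(E(k(U)) + 872) = √((15 - ½*(-8/3)) + 872) = √((15 + 4/3) + 872) = √(49/3 + 872) = √(2665/3) = √7995/3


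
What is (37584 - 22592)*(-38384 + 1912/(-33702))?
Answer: -9696971622080/16851 ≈ -5.7545e+8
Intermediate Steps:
(37584 - 22592)*(-38384 + 1912/(-33702)) = 14992*(-38384 + 1912*(-1/33702)) = 14992*(-38384 - 956/16851) = 14992*(-646809740/16851) = -9696971622080/16851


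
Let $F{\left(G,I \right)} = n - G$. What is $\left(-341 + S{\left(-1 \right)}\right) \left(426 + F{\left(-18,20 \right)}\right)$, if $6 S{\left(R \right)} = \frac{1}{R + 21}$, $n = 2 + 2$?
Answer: $- \frac{2291464}{15} \approx -1.5276 \cdot 10^{5}$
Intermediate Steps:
$n = 4$
$S{\left(R \right)} = \frac{1}{6 \left(21 + R\right)}$ ($S{\left(R \right)} = \frac{1}{6 \left(R + 21\right)} = \frac{1}{6 \left(21 + R\right)}$)
$F{\left(G,I \right)} = 4 - G$
$\left(-341 + S{\left(-1 \right)}\right) \left(426 + F{\left(-18,20 \right)}\right) = \left(-341 + \frac{1}{6 \left(21 - 1\right)}\right) \left(426 + \left(4 - -18\right)\right) = \left(-341 + \frac{1}{6 \cdot 20}\right) \left(426 + \left(4 + 18\right)\right) = \left(-341 + \frac{1}{6} \cdot \frac{1}{20}\right) \left(426 + 22\right) = \left(-341 + \frac{1}{120}\right) 448 = \left(- \frac{40919}{120}\right) 448 = - \frac{2291464}{15}$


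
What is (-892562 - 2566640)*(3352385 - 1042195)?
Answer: -7991413868380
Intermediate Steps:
(-892562 - 2566640)*(3352385 - 1042195) = -3459202*2310190 = -7991413868380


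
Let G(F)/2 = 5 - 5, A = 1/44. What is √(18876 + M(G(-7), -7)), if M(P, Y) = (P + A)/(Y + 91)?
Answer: √16115876007/924 ≈ 137.39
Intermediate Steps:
A = 1/44 ≈ 0.022727
G(F) = 0 (G(F) = 2*(5 - 5) = 2*0 = 0)
M(P, Y) = (1/44 + P)/(91 + Y) (M(P, Y) = (P + 1/44)/(Y + 91) = (1/44 + P)/(91 + Y))
√(18876 + M(G(-7), -7)) = √(18876 + (1/44 + 0)/(91 - 7)) = √(18876 + (1/44)/84) = √(18876 + (1/84)*(1/44)) = √(18876 + 1/3696) = √(69765697/3696) = √16115876007/924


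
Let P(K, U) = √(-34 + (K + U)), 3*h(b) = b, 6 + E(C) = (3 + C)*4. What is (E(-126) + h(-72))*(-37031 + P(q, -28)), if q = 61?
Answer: 19330182 - 522*I ≈ 1.933e+7 - 522.0*I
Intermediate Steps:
E(C) = 6 + 4*C (E(C) = -6 + (3 + C)*4 = -6 + (12 + 4*C) = 6 + 4*C)
h(b) = b/3
P(K, U) = √(-34 + K + U)
(E(-126) + h(-72))*(-37031 + P(q, -28)) = ((6 + 4*(-126)) + (⅓)*(-72))*(-37031 + √(-34 + 61 - 28)) = ((6 - 504) - 24)*(-37031 + √(-1)) = (-498 - 24)*(-37031 + I) = -522*(-37031 + I) = 19330182 - 522*I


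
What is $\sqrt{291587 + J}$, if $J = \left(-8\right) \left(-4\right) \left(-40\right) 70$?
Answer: $3 \sqrt{22443} \approx 449.43$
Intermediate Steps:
$J = -89600$ ($J = 32 \left(-40\right) 70 = \left(-1280\right) 70 = -89600$)
$\sqrt{291587 + J} = \sqrt{291587 - 89600} = \sqrt{201987} = 3 \sqrt{22443}$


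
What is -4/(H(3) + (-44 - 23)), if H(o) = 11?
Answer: 1/14 ≈ 0.071429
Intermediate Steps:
-4/(H(3) + (-44 - 23)) = -4/(11 + (-44 - 23)) = -4/(11 - 67) = -4/(-56) = -1/56*(-4) = 1/14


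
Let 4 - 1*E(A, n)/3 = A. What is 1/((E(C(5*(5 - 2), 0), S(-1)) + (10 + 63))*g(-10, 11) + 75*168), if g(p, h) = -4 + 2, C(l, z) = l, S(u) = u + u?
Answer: 1/12520 ≈ 7.9872e-5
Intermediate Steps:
S(u) = 2*u
E(A, n) = 12 - 3*A
g(p, h) = -2
1/((E(C(5*(5 - 2), 0), S(-1)) + (10 + 63))*g(-10, 11) + 75*168) = 1/(((12 - 15*(5 - 2)) + (10 + 63))*(-2) + 75*168) = 1/(((12 - 15*3) + 73)*(-2) + 12600) = 1/(((12 - 3*15) + 73)*(-2) + 12600) = 1/(((12 - 45) + 73)*(-2) + 12600) = 1/((-33 + 73)*(-2) + 12600) = 1/(40*(-2) + 12600) = 1/(-80 + 12600) = 1/12520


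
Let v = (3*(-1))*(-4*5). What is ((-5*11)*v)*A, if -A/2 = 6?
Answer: 39600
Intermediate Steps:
A = -12 (A = -2*6 = -12)
v = 60 (v = -3*(-20) = 60)
((-5*11)*v)*A = (-5*11*60)*(-12) = -55*60*(-12) = -3300*(-12) = 39600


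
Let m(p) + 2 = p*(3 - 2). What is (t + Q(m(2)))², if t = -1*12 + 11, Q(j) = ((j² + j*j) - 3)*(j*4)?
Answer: 1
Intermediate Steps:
m(p) = -2 + p (m(p) = -2 + p*(3 - 2) = -2 + p*1 = -2 + p)
Q(j) = 4*j*(-3 + 2*j²) (Q(j) = ((j² + j²) - 3)*(4*j) = (2*j² - 3)*(4*j) = (-3 + 2*j²)*(4*j) = 4*j*(-3 + 2*j²))
t = -1 (t = -12 + 11 = -1)
(t + Q(m(2)))² = (-1 + (-12*(-2 + 2) + 8*(-2 + 2)³))² = (-1 + (-12*0 + 8*0³))² = (-1 + (0 + 8*0))² = (-1 + (0 + 0))² = (-1 + 0)² = (-1)² = 1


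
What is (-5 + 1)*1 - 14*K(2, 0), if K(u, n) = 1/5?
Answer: -34/5 ≈ -6.8000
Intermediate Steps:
K(u, n) = ⅕
(-5 + 1)*1 - 14*K(2, 0) = (-5 + 1)*1 - 14*⅕ = -4*1 - 14/5 = -4 - 14/5 = -34/5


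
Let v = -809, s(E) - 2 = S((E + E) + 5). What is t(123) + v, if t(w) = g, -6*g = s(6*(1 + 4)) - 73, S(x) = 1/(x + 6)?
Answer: -56599/71 ≈ -797.17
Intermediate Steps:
S(x) = 1/(6 + x)
s(E) = 2 + 1/(11 + 2*E) (s(E) = 2 + 1/(6 + ((E + E) + 5)) = 2 + 1/(6 + (2*E + 5)) = 2 + 1/(6 + (5 + 2*E)) = 2 + 1/(11 + 2*E))
g = 840/71 (g = -((23 + 4*(6*(1 + 4)))/(11 + 2*(6*(1 + 4))) - 73)/6 = -((23 + 4*(6*5))/(11 + 2*(6*5)) - 73)/6 = -((23 + 4*30)/(11 + 2*30) - 73)/6 = -((23 + 120)/(11 + 60) - 73)/6 = -(143/71 - 73)/6 = -⅙*(-5040/71) = 840/71 ≈ 11.831)
t(w) = 840/71
t(123) + v = 840/71 - 809 = -56599/71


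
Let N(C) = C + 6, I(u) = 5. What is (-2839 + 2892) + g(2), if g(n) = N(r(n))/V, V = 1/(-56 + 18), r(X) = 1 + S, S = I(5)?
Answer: -403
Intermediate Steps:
S = 5
r(X) = 6 (r(X) = 1 + 5 = 6)
N(C) = 6 + C
V = -1/38 (V = 1/(-38) = -1/38 ≈ -0.026316)
g(n) = -456 (g(n) = (6 + 6)/(-1/38) = 12*(-38) = -456)
(-2839 + 2892) + g(2) = (-2839 + 2892) - 456 = 53 - 456 = -403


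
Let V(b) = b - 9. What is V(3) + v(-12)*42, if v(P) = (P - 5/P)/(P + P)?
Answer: 685/48 ≈ 14.271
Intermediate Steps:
V(b) = -9 + b
v(P) = (P - 5/P)/(2*P) (v(P) = (P - 5/P)/((2*P)) = (P - 5/P)*(1/(2*P)) = (P - 5/P)/(2*P))
V(3) + v(-12)*42 = (-9 + 3) + ((1/2)*(-5 + (-12)**2)/(-12)**2)*42 = -6 + ((1/2)*(1/144)*(-5 + 144))*42 = -6 + ((1/2)*(1/144)*139)*42 = -6 + (139/288)*42 = -6 + 973/48 = 685/48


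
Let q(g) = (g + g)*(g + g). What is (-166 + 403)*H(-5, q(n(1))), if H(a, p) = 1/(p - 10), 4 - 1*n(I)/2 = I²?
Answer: 237/134 ≈ 1.7687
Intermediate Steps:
n(I) = 8 - 2*I²
q(g) = 4*g² (q(g) = (2*g)*(2*g) = 4*g²)
H(a, p) = 1/(-10 + p)
(-166 + 403)*H(-5, q(n(1))) = (-166 + 403)/(-10 + 4*(8 - 2*1²)²) = 237/(-10 + 4*(8 - 2*1)²) = 237/(-10 + 4*(8 - 2)²) = 237/(-10 + 4*6²) = 237/(-10 + 4*36) = 237/(-10 + 144) = 237/134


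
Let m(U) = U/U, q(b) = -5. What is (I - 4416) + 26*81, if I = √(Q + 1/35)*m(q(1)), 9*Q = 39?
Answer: -2310 + √48090/105 ≈ -2307.9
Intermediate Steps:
Q = 13/3 (Q = (⅑)*39 = 13/3 ≈ 4.3333)
m(U) = 1
I = √48090/105 (I = √(13/3 + 1/35)*1 = √(458/105)*1 = (√48090/105)*1 = √48090/105 ≈ 2.0885)
(I - 4416) + 26*81 = (√48090/105 - 4416) + 26*81 = (-4416 + √48090/105) + 2106 = -2310 + √48090/105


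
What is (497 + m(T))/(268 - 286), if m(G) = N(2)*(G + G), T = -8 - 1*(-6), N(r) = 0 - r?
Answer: -505/18 ≈ -28.056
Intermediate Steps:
N(r) = -r
T = -2 (T = -8 + 6 = -2)
m(G) = -4*G (m(G) = (-1*2)*(G + G) = -4*G)
(497 + m(T))/(268 - 286) = (497 - 4*(-2))/(268 - 286) = (497 + 8)/(-18) = 505*(-1/18) = -505/18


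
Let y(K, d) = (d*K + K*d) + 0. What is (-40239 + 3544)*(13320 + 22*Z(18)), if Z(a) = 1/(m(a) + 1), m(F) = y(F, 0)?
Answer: -489584690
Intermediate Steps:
y(K, d) = 2*K*d (y(K, d) = (K*d + K*d) + 0 = 2*K*d + 0 = 2*K*d)
m(F) = 0 (m(F) = 2*F*0 = 0)
Z(a) = 1 (Z(a) = 1/(0 + 1) = 1/1 = 1)
(-40239 + 3544)*(13320 + 22*Z(18)) = (-40239 + 3544)*(13320 + 22*1) = -36695*(13320 + 22) = -36695*13342 = -489584690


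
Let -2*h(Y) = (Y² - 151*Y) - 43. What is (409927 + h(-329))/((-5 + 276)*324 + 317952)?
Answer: 73553/90168 ≈ 0.81573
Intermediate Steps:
h(Y) = 43/2 - Y²/2 + 151*Y/2 (h(Y) = -((Y² - 151*Y) - 43)/2 = -(-43 + Y² - 151*Y)/2 = 43/2 - Y²/2 + 151*Y/2)
(409927 + h(-329))/((-5 + 276)*324 + 317952) = (409927 + (43/2 - ½*(-329)² + (151/2)*(-329)))/((-5 + 276)*324 + 317952) = (409927 + (43/2 - ½*108241 - 49679/2))/(271*324 + 317952) = (409927 + (43/2 - 108241/2 - 49679/2))/(87804 + 317952) = (409927 - 157877/2)/405756 = (661977/2)*(1/405756) = 73553/90168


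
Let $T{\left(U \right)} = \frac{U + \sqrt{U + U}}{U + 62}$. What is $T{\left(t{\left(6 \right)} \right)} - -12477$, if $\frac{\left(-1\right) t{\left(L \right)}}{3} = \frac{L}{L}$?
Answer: $\frac{736140}{59} + \frac{i \sqrt{6}}{59} \approx 12477.0 + 0.041517 i$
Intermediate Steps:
$t{\left(L \right)} = -3$ ($t{\left(L \right)} = - 3 \frac{L}{L} = \left(-3\right) 1 = -3$)
$T{\left(U \right)} = \frac{U + \sqrt{2} \sqrt{U}}{62 + U}$ ($T{\left(U \right)} = \frac{U + \sqrt{2 U}}{62 + U} = \frac{U + \sqrt{2} \sqrt{U}}{62 + U}$)
$T{\left(t{\left(6 \right)} \right)} - -12477 = \frac{-3 + \sqrt{2} \sqrt{-3}}{62 - 3} - -12477 = \frac{-3 + \sqrt{2} i \sqrt{3}}{59} + 12477 = \frac{-3 + i \sqrt{6}}{59} + 12477 = \left(- \frac{3}{59} + \frac{i \sqrt{6}}{59}\right) + 12477 = \frac{736140}{59} + \frac{i \sqrt{6}}{59}$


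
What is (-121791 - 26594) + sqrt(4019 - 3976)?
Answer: -148385 + sqrt(43) ≈ -1.4838e+5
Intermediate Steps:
(-121791 - 26594) + sqrt(4019 - 3976) = -148385 + sqrt(43)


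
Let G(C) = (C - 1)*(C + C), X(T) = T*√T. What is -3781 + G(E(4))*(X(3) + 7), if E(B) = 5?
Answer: -3501 + 120*√3 ≈ -3293.2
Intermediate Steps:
X(T) = T^(3/2)
G(C) = 2*C*(-1 + C) (G(C) = (-1 + C)*(2*C) = 2*C*(-1 + C))
-3781 + G(E(4))*(X(3) + 7) = -3781 + (2*5*(-1 + 5))*(3^(3/2) + 7) = -3781 + (2*5*4)*(3*√3 + 7) = -3781 + 40*(7 + 3*√3) = -3781 + (280 + 120*√3) = -3501 + 120*√3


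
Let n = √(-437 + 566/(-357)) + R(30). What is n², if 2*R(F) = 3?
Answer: -623087/1428 + 5*I*√2235891/119 ≈ -436.34 + 62.827*I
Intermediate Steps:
R(F) = 3/2 (R(F) = (½)*3 = 3/2)
n = 3/2 + 5*I*√2235891/357 (n = √(-437 + 566/(-357)) + 3/2 = √(-437 + 566*(-1/357)) + 3/2 = √(-437 - 566/357) + 3/2 = √(-156575/357) + 3/2 = 5*I*√2235891/357 + 3/2 = 3/2 + 5*I*√2235891/357 ≈ 1.5 + 20.942*I)
n² = (3/2 + 5*I*√2235891/357)²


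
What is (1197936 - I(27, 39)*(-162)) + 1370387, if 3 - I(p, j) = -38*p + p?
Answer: 2730647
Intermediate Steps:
I(p, j) = 3 + 37*p (I(p, j) = 3 - (-38*p + p) = 3 - (-37)*p = 3 + 37*p)
(1197936 - I(27, 39)*(-162)) + 1370387 = (1197936 - (3 + 37*27)*(-162)) + 1370387 = (1197936 - (3 + 999)*(-162)) + 1370387 = (1197936 - 1002*(-162)) + 1370387 = (1197936 - 1*(-162324)) + 1370387 = (1197936 + 162324) + 1370387 = 1360260 + 1370387 = 2730647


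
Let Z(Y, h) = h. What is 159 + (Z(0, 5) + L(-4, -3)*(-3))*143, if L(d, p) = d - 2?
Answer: 3448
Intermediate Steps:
L(d, p) = -2 + d
159 + (Z(0, 5) + L(-4, -3)*(-3))*143 = 159 + (5 + (-2 - 4)*(-3))*143 = 159 + (5 - 6*(-3))*143 = 159 + (5 + 18)*143 = 159 + 23*143 = 159 + 3289 = 3448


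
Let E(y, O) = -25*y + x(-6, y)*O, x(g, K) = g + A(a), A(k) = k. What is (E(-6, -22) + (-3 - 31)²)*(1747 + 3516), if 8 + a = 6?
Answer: 7799766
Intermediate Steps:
a = -2 (a = -8 + 6 = -2)
x(g, K) = -2 + g (x(g, K) = g - 2 = -2 + g)
E(y, O) = -25*y - 8*O (E(y, O) = -25*y + (-2 - 6)*O = -25*y - 8*O)
(E(-6, -22) + (-3 - 31)²)*(1747 + 3516) = ((-25*(-6) - 8*(-22)) + (-3 - 31)²)*(1747 + 3516) = ((150 + 176) + (-34)²)*5263 = (326 + 1156)*5263 = 1482*5263 = 7799766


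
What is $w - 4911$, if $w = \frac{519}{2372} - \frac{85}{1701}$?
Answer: $- \frac{19814084093}{4034772} \approx -4910.8$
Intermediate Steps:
$w = \frac{681199}{4034772}$ ($w = 519 \cdot \frac{1}{2372} - \frac{85}{1701} = \frac{519}{2372} - \frac{85}{1701} = \frac{681199}{4034772} \approx 0.16883$)
$w - 4911 = \frac{681199}{4034772} - 4911 = - \frac{19814084093}{4034772}$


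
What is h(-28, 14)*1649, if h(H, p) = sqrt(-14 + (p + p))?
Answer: 1649*sqrt(14) ≈ 6170.0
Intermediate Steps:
h(H, p) = sqrt(-14 + 2*p)
h(-28, 14)*1649 = sqrt(-14 + 2*14)*1649 = sqrt(-14 + 28)*1649 = sqrt(14)*1649 = 1649*sqrt(14)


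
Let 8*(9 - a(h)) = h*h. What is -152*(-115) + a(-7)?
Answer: 139863/8 ≈ 17483.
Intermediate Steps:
a(h) = 9 - h²/8 (a(h) = 9 - h*h/8 = 9 - h²/8)
-152*(-115) + a(-7) = -152*(-115) + (9 - ⅛*(-7)²) = 17480 + (9 - ⅛*49) = 17480 + (9 - 49/8) = 17480 + 23/8 = 139863/8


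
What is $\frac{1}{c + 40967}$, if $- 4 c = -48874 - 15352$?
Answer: $\frac{2}{114047} \approx 1.7537 \cdot 10^{-5}$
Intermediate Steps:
$c = \frac{32113}{2}$ ($c = - \frac{-48874 - 15352}{4} = \left(- \frac{1}{4}\right) \left(-64226\right) = \frac{32113}{2} \approx 16057.0$)
$\frac{1}{c + 40967} = \frac{1}{\frac{32113}{2} + 40967} = \frac{1}{\frac{114047}{2}} = \frac{2}{114047}$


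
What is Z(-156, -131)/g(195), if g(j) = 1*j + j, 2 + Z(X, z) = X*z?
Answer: 10217/195 ≈ 52.395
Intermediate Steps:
Z(X, z) = -2 + X*z
g(j) = 2*j (g(j) = j + j = 2*j)
Z(-156, -131)/g(195) = (-2 - 156*(-131))/((2*195)) = (-2 + 20436)/390 = 20434*(1/390) = 10217/195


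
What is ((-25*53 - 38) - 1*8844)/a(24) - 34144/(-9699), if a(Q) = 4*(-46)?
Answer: 105280189/1784616 ≈ 58.993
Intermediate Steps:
a(Q) = -184
((-25*53 - 38) - 1*8844)/a(24) - 34144/(-9699) = ((-25*53 - 38) - 1*8844)/(-184) - 34144/(-9699) = ((-1325 - 38) - 8844)*(-1/184) - 34144*(-1/9699) = (-1363 - 8844)*(-1/184) + 34144/9699 = -10207*(-1/184) + 34144/9699 = 10207/184 + 34144/9699 = 105280189/1784616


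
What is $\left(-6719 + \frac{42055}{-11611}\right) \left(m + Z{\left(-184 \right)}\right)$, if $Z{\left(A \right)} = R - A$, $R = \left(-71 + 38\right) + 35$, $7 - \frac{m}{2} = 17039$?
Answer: $\frac{2644393499592}{11611} \approx 2.2775 \cdot 10^{8}$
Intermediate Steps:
$m = -34064$ ($m = 14 - 34078 = -34064$)
$R = 2$ ($R = -33 + 35 = 2$)
$Z{\left(A \right)} = 2 - A$
$\left(-6719 + \frac{42055}{-11611}\right) \left(m + Z{\left(-184 \right)}\right) = \left(-6719 + \frac{42055}{-11611}\right) \left(-34064 + \left(2 - -184\right)\right) = \left(-6719 + 42055 \left(- \frac{1}{11611}\right)\right) \left(-34064 + \left(2 + 184\right)\right) = \left(-6719 - \frac{42055}{11611}\right) \left(-34064 + 186\right) = \left(- \frac{78056364}{11611}\right) \left(-33878\right) = \frac{2644393499592}{11611}$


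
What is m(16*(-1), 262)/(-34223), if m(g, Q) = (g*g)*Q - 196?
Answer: -66876/34223 ≈ -1.9541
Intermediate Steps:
m(g, Q) = -196 + Q*g² (m(g, Q) = g²*Q - 196 = Q*g² - 196 = -196 + Q*g²)
m(16*(-1), 262)/(-34223) = (-196 + 262*(16*(-1))²)/(-34223) = (-196 + 262*(-16)²)*(-1/34223) = (-196 + 262*256)*(-1/34223) = (-196 + 67072)*(-1/34223) = 66876*(-1/34223) = -66876/34223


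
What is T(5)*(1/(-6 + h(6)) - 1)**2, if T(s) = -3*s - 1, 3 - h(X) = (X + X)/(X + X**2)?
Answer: -14400/529 ≈ -27.221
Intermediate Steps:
h(X) = 3 - 2*X/(X + X**2) (h(X) = 3 - (X + X)/(X + X**2) = 3 - 2*X/(X + X**2))
T(s) = -1 - 3*s
T(5)*(1/(-6 + h(6)) - 1)**2 = (-1 - 3*5)*(1/(-6 + (1 + 3*6)/(1 + 6)) - 1)**2 = (-1 - 15)*(1/(-6 + (1 + 18)/7) - 1)**2 = -16*(1/(-6 + (1/7)*19) - 1)**2 = -16*(1/(-6 + 19/7) - 1)**2 = -16*(1/(-23/7) - 1)**2 = -16*(-7/23 - 1)**2 = -16*(-30/23)**2 = -16*900/529 = -14400/529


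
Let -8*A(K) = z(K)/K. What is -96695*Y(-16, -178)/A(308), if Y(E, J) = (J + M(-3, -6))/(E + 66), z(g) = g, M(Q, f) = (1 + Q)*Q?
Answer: -13305232/5 ≈ -2.6610e+6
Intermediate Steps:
M(Q, f) = Q*(1 + Q)
Y(E, J) = (6 + J)/(66 + E) (Y(E, J) = (J - 3*(1 - 3))/(E + 66) = (J - 3*(-2))/(66 + E) = (J + 6)/(66 + E) = (6 + J)/(66 + E))
A(K) = -1/8 (A(K) = -K/(8*K) = -1/8*1 = -1/8)
-96695*Y(-16, -178)/A(308) = -96695*(-8*(6 - 178)/(66 - 16)) = -96695/((-1/(8*(-172/50)))) = -96695/((-1/(8*((1/50)*(-172))))) = -96695/((-1/(8*(-86/25)))) = -96695/((-1/8*(-25/86))) = -96695/25/688 = -96695*688/25 = -13305232/5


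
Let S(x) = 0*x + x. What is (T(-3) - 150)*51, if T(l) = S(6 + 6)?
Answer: -7038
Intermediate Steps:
S(x) = x (S(x) = 0 + x = x)
T(l) = 12 (T(l) = 6 + 6 = 12)
(T(-3) - 150)*51 = (12 - 150)*51 = -138*51 = -7038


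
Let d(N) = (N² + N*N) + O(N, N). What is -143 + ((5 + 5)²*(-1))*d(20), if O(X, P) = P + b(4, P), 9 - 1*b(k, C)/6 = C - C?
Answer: -87543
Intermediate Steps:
b(k, C) = 54 (b(k, C) = 54 - 6*(C - C) = 54 - 6*0 = 54 + 0 = 54)
O(X, P) = 54 + P (O(X, P) = P + 54 = 54 + P)
d(N) = 54 + N + 2*N² (d(N) = (N² + N*N) + (54 + N) = (N² + N²) + (54 + N) = 2*N² + (54 + N) = 54 + N + 2*N²)
-143 + ((5 + 5)²*(-1))*d(20) = -143 + ((5 + 5)²*(-1))*(54 + 20 + 2*20²) = -143 + (10²*(-1))*(54 + 20 + 2*400) = -143 + (100*(-1))*(54 + 20 + 800) = -143 - 100*874 = -143 - 87400 = -87543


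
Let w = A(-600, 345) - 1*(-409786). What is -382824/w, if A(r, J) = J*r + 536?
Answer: -63804/33887 ≈ -1.8828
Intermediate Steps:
A(r, J) = 536 + J*r
w = 203322 (w = (536 + 345*(-600)) - 1*(-409786) = (536 - 207000) + 409786 = -206464 + 409786 = 203322)
-382824/w = -382824/203322 = -382824*1/203322 = -63804/33887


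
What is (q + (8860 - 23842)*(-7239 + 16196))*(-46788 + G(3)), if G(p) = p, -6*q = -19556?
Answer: 6278103228680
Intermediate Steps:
q = 9778/3 (q = -1/6*(-19556) = 9778/3 ≈ 3259.3)
(q + (8860 - 23842)*(-7239 + 16196))*(-46788 + G(3)) = (9778/3 + (8860 - 23842)*(-7239 + 16196))*(-46788 + 3) = (9778/3 - 14982*8957)*(-46785) = (9778/3 - 134193774)*(-46785) = -402571544/3*(-46785) = 6278103228680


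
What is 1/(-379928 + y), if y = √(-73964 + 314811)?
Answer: -379928/144345044337 - √240847/144345044337 ≈ -2.6355e-6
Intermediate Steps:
y = √240847 ≈ 490.76
1/(-379928 + y) = 1/(-379928 + √240847)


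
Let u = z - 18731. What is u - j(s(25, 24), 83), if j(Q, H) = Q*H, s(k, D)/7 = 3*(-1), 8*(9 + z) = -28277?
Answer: -164253/8 ≈ -20532.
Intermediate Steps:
z = -28349/8 (z = -9 + (⅛)*(-28277) = -9 - 28277/8 = -28349/8 ≈ -3543.6)
s(k, D) = -21 (s(k, D) = 7*(3*(-1)) = 7*(-3) = -21)
u = -178197/8 (u = -28349/8 - 18731 = -178197/8 ≈ -22275.)
j(Q, H) = H*Q
u - j(s(25, 24), 83) = -178197/8 - 83*(-21) = -178197/8 - 1*(-1743) = -178197/8 + 1743 = -164253/8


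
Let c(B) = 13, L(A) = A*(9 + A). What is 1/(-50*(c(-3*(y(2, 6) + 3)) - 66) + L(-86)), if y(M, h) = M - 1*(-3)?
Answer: 1/9272 ≈ 0.00010785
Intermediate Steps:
y(M, h) = 3 + M (y(M, h) = M + 3 = 3 + M)
1/(-50*(c(-3*(y(2, 6) + 3)) - 66) + L(-86)) = 1/(-50*(13 - 66) - 86*(9 - 86)) = 1/(-50*(-53) - 86*(-77)) = 1/(2650 + 6622) = 1/9272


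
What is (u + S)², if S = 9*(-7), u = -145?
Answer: 43264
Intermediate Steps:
S = -63
(u + S)² = (-145 - 63)² = (-208)² = 43264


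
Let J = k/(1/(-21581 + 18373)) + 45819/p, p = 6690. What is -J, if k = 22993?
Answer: 164488227847/2230 ≈ 7.3762e+7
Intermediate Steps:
J = -164488227847/2230 (J = 22993/(1/(-21581 + 18373)) + 45819/6690 = 22993/(1/(-3208)) + 45819*(1/6690) = 22993/(-1/3208) + 15273/2230 = 22993*(-3208) + 15273/2230 = -73761544 + 15273/2230 = -164488227847/2230 ≈ -7.3762e+7)
-J = -1*(-164488227847/2230) = 164488227847/2230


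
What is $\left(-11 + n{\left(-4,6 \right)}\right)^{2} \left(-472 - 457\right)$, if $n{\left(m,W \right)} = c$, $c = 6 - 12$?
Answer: $-268481$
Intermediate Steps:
$c = -6$ ($c = 6 - 12 = -6$)
$n{\left(m,W \right)} = -6$
$\left(-11 + n{\left(-4,6 \right)}\right)^{2} \left(-472 - 457\right) = \left(-11 - 6\right)^{2} \left(-472 - 457\right) = \left(-17\right)^{2} \left(-929\right) = 289 \left(-929\right) = -268481$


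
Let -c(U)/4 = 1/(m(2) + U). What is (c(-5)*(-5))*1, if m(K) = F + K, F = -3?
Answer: -10/3 ≈ -3.3333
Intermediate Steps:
m(K) = -3 + K
c(U) = -4/(-1 + U) (c(U) = -4/((-3 + 2) + U) = -4/(-1 + U))
(c(-5)*(-5))*1 = (-4/(-1 - 5)*(-5))*1 = (-4/(-6)*(-5))*1 = (-4*(-1/6)*(-5))*1 = ((2/3)*(-5))*1 = -10/3*1 = -10/3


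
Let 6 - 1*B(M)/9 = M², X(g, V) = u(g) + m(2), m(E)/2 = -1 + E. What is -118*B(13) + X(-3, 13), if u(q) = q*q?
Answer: 173117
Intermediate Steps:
m(E) = -2 + 2*E (m(E) = 2*(-1 + E) = -2 + 2*E)
u(q) = q²
X(g, V) = 2 + g² (X(g, V) = g² + (-2 + 2*2) = g² + (-2 + 4) = g² + 2 = 2 + g²)
B(M) = 54 - 9*M²
-118*B(13) + X(-3, 13) = -118*(54 - 9*13²) + (2 + (-3)²) = -118*(54 - 9*169) + (2 + 9) = -118*(54 - 1521) + 11 = -118*(-1467) + 11 = 173106 + 11 = 173117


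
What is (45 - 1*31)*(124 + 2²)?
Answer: 1792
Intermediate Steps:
(45 - 1*31)*(124 + 2²) = (45 - 31)*(124 + 4) = 14*128 = 1792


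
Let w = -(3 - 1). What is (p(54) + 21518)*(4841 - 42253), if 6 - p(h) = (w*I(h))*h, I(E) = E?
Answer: -1023442672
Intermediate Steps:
w = -2 (w = -1*2 = -2)
p(h) = 6 + 2*h**2 (p(h) = 6 - (-2*h)*h = 6 - (-2)*h**2 = 6 + 2*h**2)
(p(54) + 21518)*(4841 - 42253) = ((6 + 2*54**2) + 21518)*(4841 - 42253) = ((6 + 2*2916) + 21518)*(-37412) = ((6 + 5832) + 21518)*(-37412) = (5838 + 21518)*(-37412) = 27356*(-37412) = -1023442672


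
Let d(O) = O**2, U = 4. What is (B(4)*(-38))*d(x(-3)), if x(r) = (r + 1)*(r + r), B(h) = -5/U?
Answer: 6840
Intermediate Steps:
B(h) = -5/4
x(r) = 2*r*(1 + r) (x(r) = (1 + r)*(2*r) = 2*r*(1 + r))
(B(4)*(-38))*d(x(-3)) = (-5/4*(-38))*(2*(-3)*(1 - 3))**2 = 95*(2*(-3)*(-2))**2/2 = (95/2)*12**2 = (95/2)*144 = 6840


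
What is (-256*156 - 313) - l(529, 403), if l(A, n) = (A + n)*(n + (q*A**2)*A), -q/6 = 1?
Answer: 827816275443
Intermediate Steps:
q = -6 (q = -6*1 = -6)
l(A, n) = (A + n)*(n - 6*A**3) (l(A, n) = (A + n)*(n + (-6*A**2)*A) = (A + n)*(n - 6*A**3))
(-256*156 - 313) - l(529, 403) = (-256*156 - 313) - (403**2 - 6*529**4 + 529*403 - 6*403*529**3) = (-39936 - 313) - (162409 - 6*78310985281 + 213187 - 6*403*148035889) = -40249 - (162409 - 469865911686 + 213187 - 357950779602) = -40249 - 1*(-827816315692) = -40249 + 827816315692 = 827816275443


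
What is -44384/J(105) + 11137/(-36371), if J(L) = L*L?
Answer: -46947997/10837575 ≈ -4.3320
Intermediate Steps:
J(L) = L**2
-44384/J(105) + 11137/(-36371) = -44384/(105**2) + 11137/(-36371) = -44384/11025 + 11137*(-1/36371) = -44384*1/11025 - 301/983 = -44384/11025 - 301/983 = -46947997/10837575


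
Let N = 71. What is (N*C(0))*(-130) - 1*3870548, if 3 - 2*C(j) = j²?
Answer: -3884393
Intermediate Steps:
C(j) = 3/2 - j²/2
(N*C(0))*(-130) - 1*3870548 = (71*(3/2 - ½*0²))*(-130) - 1*3870548 = (71*(3/2 - ½*0))*(-130) - 3870548 = (71*(3/2 + 0))*(-130) - 3870548 = (71*(3/2))*(-130) - 3870548 = (213/2)*(-130) - 3870548 = -13845 - 3870548 = -3884393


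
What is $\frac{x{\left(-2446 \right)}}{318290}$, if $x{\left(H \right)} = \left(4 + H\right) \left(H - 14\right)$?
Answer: $\frac{600732}{31829} \approx 18.874$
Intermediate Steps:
$x{\left(H \right)} = \left(-14 + H\right) \left(4 + H\right)$ ($x{\left(H \right)} = \left(4 + H\right) \left(H - 14\right) = \left(4 + H\right) \left(-14 + H\right) = \left(-14 + H\right) \left(4 + H\right)$)
$\frac{x{\left(-2446 \right)}}{318290} = \frac{-56 + \left(-2446\right)^{2} - -24460}{318290} = \left(-56 + 5982916 + 24460\right) \frac{1}{318290} = 6007320 \cdot \frac{1}{318290} = \frac{600732}{31829}$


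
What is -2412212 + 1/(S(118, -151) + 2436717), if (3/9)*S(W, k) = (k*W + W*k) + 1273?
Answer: -5629205465135/2333628 ≈ -2.4122e+6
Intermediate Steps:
S(W, k) = 3819 + 6*W*k (S(W, k) = 3*((k*W + W*k) + 1273) = 3*((W*k + W*k) + 1273) = 3*(2*W*k + 1273) = 3*(1273 + 2*W*k) = 3819 + 6*W*k)
-2412212 + 1/(S(118, -151) + 2436717) = -2412212 + 1/((3819 + 6*118*(-151)) + 2436717) = -2412212 + 1/((3819 - 106908) + 2436717) = -2412212 + 1/(-103089 + 2436717) = -2412212 + 1/2333628 = -5629205465135/2333628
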